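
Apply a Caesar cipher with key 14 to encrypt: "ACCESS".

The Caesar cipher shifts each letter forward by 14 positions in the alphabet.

Step 1: For each letter, shift forward by 14 positions (mod 26).
  A (position 0) -> position (0+14) mod 26 = 14 -> O
  C (position 2) -> position (2+14) mod 26 = 16 -> Q
  C (position 2) -> position (2+14) mod 26 = 16 -> Q
  E (position 4) -> position (4+14) mod 26 = 18 -> S
  S (position 18) -> position (18+14) mod 26 = 6 -> G
  S (position 18) -> position (18+14) mod 26 = 6 -> G
Result: OQQSGG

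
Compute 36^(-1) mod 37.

Step 1: We need x such that 36 * x = 1 (mod 37).
Step 2: Using the extended Euclidean algorithm or trial:
  36 * 36 = 1296 = 35 * 37 + 1.
Step 3: Since 1296 mod 37 = 1, the inverse is x = 36.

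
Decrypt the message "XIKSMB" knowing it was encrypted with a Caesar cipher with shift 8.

Step 1: Reverse the shift by subtracting 8 from each letter position.
  X (position 23) -> position (23-8) mod 26 = 15 -> P
  I (position 8) -> position (8-8) mod 26 = 0 -> A
  K (position 10) -> position (10-8) mod 26 = 2 -> C
  S (position 18) -> position (18-8) mod 26 = 10 -> K
  M (position 12) -> position (12-8) mod 26 = 4 -> E
  B (position 1) -> position (1-8) mod 26 = 19 -> T
Decrypted message: PACKET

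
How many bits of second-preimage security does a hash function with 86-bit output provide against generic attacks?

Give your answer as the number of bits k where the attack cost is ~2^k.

Step 1: The hash has a 86-bit output.
Step 2: Second-preimage resistance means: given a specific input x, it should be infeasible to find a different y with h(y) = h(x).
With a 86-bit output, a generic search for a second preimage costs about 2^86 evaluations (each trial matches the fixed target with probability 2^-86).
Step 3: Security level = 86 bits.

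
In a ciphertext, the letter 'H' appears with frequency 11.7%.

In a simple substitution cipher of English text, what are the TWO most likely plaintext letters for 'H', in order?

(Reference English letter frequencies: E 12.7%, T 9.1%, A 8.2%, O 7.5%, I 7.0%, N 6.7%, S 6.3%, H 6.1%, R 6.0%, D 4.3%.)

Step 1: Observed frequency of 'H' is 11.7%.
Step 2: Compute distances to each reference frequency and sort:
  E (12.7%): difference = 1.0% <-- BEST
  T (9.1%): difference = 2.6% <-- RUNNER-UP
  A (8.2%): difference = 3.5%
  O (7.5%): difference = 4.2%
  I (7.0%): difference = 4.7%
Step 3: Most likely is 'E' (12.7%, diff 1.0%); second most likely is 'T' (9.1%, diff 2.6%).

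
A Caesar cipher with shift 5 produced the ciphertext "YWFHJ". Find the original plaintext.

Step 1: Reverse the shift by subtracting 5 from each letter position.
  Y (position 24) -> position (24-5) mod 26 = 19 -> T
  W (position 22) -> position (22-5) mod 26 = 17 -> R
  F (position 5) -> position (5-5) mod 26 = 0 -> A
  H (position 7) -> position (7-5) mod 26 = 2 -> C
  J (position 9) -> position (9-5) mod 26 = 4 -> E
Decrypted message: TRACE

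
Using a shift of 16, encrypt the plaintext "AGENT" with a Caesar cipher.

Step 1: For each letter, shift forward by 16 positions (mod 26).
  A (position 0) -> position (0+16) mod 26 = 16 -> Q
  G (position 6) -> position (6+16) mod 26 = 22 -> W
  E (position 4) -> position (4+16) mod 26 = 20 -> U
  N (position 13) -> position (13+16) mod 26 = 3 -> D
  T (position 19) -> position (19+16) mod 26 = 9 -> J
Result: QWUDJ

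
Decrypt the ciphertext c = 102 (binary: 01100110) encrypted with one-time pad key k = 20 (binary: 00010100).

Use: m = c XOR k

Step 1: XOR ciphertext with key:
  Ciphertext: 01100110
  Key:        00010100
  XOR:        01110010
Step 2: Plaintext = 01110010 = 114 in decimal.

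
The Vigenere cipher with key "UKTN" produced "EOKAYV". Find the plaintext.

Step 1: Extend key: UKTNUK
Step 2: Decrypt each letter (c - k) mod 26:
  E(4) - U(20) = (4-20) mod 26 = 10 = K
  O(14) - K(10) = (14-10) mod 26 = 4 = E
  K(10) - T(19) = (10-19) mod 26 = 17 = R
  A(0) - N(13) = (0-13) mod 26 = 13 = N
  Y(24) - U(20) = (24-20) mod 26 = 4 = E
  V(21) - K(10) = (21-10) mod 26 = 11 = L
Plaintext: KERNEL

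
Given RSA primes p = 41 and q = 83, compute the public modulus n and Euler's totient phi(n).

Step 1: n = p * q = 41 * 83 = 3403.
Step 2: phi(n) = (p-1)(q-1) = 40 * 82 = 3280.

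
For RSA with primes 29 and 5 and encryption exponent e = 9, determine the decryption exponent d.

Step 1: n = 29 * 5 = 145.
Step 2: phi(n) = 28 * 4 = 112.
Step 3: Find d such that 9 * d = 1 (mod 112).
Step 4: d = 9^(-1) mod 112 = 25.
Verification: 9 * 25 = 225 = 2 * 112 + 1.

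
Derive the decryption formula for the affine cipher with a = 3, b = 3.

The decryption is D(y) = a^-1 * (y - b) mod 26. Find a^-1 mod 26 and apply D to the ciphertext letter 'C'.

Step 1: Find a^-1, the modular inverse of 3 mod 26.
Step 2: We need 3 * a^-1 = 1 (mod 26).
Step 3: 3 * 9 = 27 = 1 * 26 + 1, so a^-1 = 9.
Step 4: D(y) = 9(y - 3) mod 26.
Step 5: Apply to 'C' (y = 2): D(2) = 9 * (2 - 3) mod 26 = 9 * -1 mod 26 = 17 -> 'R'.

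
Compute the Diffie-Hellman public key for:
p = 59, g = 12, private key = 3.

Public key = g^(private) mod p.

Step 1: A = g^a mod p = 12^3 mod 59.
  12^1 mod 59 = 12
  12^2 mod 59 = (12 * 12) mod 59 = 26
  12^3 mod 59 = (26 * 12) mod 59 = 17
Result: A = 17.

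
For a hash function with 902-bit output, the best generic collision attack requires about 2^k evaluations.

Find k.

Step 1: The hash has a 902-bit output.
Step 2: Collision resistance means it should be infeasible to find any x != y with h(x) = h(y).
By the birthday bound, a generic collision search succeeds after about sqrt(2^902) = 2^(902/2) = 2^451 evaluations.
Step 3: Security level = 451 bits.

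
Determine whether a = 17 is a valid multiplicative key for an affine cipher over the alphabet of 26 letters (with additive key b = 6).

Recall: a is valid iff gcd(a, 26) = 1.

Step 1: Compute gcd(17, 26).
Step 2: gcd(17, 26) = 1.
Since gcd = 1, 17 is coprime with 26, so it is a valid key.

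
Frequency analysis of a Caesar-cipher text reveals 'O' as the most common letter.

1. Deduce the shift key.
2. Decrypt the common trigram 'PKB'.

Step 1: In English, 'E' is the most frequent letter (12.7%).
Step 2: The most frequent ciphertext letter is 'O' (position 14).
Step 3: Shift = (14 - 4) mod 26 = 10.
Step 4: Decrypt 'PKB' by shifting back 10:
  P -> F
  K -> A
  B -> R
Step 5: 'PKB' decrypts to 'FAR'.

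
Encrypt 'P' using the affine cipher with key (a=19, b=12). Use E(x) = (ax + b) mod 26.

Step 1: Convert 'P' to number: x = 15.
Step 2: E(15) = (19 * 15 + 12) mod 26 = 297 mod 26 = 11.
Step 3: Convert 11 back to letter: L.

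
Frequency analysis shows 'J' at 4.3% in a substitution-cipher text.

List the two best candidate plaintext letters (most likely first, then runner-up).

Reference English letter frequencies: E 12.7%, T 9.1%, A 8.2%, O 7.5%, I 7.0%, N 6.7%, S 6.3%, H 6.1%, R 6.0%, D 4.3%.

Step 1: Observed frequency of 'J' is 4.3%.
Step 2: Compute distances to each reference frequency and sort:
  D (4.3%): difference = 0.0% <-- BEST
  R (6.0%): difference = 1.7% <-- RUNNER-UP
  H (6.1%): difference = 1.8%
  S (6.3%): difference = 2.0%
  N (6.7%): difference = 2.4%
Step 3: Most likely is 'D' (4.3%, diff 0.0%); second most likely is 'R' (6.0%, diff 1.7%).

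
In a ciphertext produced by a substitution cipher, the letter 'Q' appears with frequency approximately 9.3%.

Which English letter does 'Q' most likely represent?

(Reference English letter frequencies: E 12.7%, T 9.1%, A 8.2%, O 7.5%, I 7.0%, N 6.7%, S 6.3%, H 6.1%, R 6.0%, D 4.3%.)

Step 1: The observed frequency is 9.3%.
Step 2: Compare with English frequencies:
  E: 12.7% (difference: 3.4%)
  T: 9.1% (difference: 0.2%) <-- closest
  A: 8.2% (difference: 1.1%)
  O: 7.5% (difference: 1.8%)
  I: 7.0% (difference: 2.3%)
  N: 6.7% (difference: 2.6%)
  S: 6.3% (difference: 3.0%)
  H: 6.1% (difference: 3.2%)
  R: 6.0% (difference: 3.3%)
  D: 4.3% (difference: 5.0%)
Step 3: 'Q' most likely represents 'T' (frequency 9.1%).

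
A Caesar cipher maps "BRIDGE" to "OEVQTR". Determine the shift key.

Step 1: Compare first letters: B (position 1) -> O (position 14).
Step 2: Shift = (14 - 1) mod 26 = 13.
The shift value is 13.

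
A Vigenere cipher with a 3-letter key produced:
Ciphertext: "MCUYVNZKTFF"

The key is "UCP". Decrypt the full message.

Step 1: Key 'UCP' has length 3. Extended key: UCPUCPUCPUC
Step 2: Decrypt each position:
  M(12) - U(20) = 18 = S
  C(2) - C(2) = 0 = A
  U(20) - P(15) = 5 = F
  Y(24) - U(20) = 4 = E
  V(21) - C(2) = 19 = T
  N(13) - P(15) = 24 = Y
  Z(25) - U(20) = 5 = F
  K(10) - C(2) = 8 = I
  T(19) - P(15) = 4 = E
  F(5) - U(20) = 11 = L
  F(5) - C(2) = 3 = D
Plaintext: SAFETYFIELD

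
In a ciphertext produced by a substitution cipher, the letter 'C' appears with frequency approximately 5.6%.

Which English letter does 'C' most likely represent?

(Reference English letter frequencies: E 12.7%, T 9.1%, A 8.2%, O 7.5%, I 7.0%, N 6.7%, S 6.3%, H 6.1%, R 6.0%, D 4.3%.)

Step 1: The observed frequency is 5.6%.
Step 2: Compare with English frequencies:
  E: 12.7% (difference: 7.1%)
  T: 9.1% (difference: 3.5%)
  A: 8.2% (difference: 2.6%)
  O: 7.5% (difference: 1.9%)
  I: 7.0% (difference: 1.4%)
  N: 6.7% (difference: 1.1%)
  S: 6.3% (difference: 0.7%)
  H: 6.1% (difference: 0.5%)
  R: 6.0% (difference: 0.4%) <-- closest
  D: 4.3% (difference: 1.3%)
Step 3: 'C' most likely represents 'R' (frequency 6.0%).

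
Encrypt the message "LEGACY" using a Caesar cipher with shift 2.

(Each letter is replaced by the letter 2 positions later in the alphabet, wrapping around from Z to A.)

Step 1: For each letter, shift forward by 2 positions (mod 26).
  L (position 11) -> position (11+2) mod 26 = 13 -> N
  E (position 4) -> position (4+2) mod 26 = 6 -> G
  G (position 6) -> position (6+2) mod 26 = 8 -> I
  A (position 0) -> position (0+2) mod 26 = 2 -> C
  C (position 2) -> position (2+2) mod 26 = 4 -> E
  Y (position 24) -> position (24+2) mod 26 = 0 -> A
Result: NGICEA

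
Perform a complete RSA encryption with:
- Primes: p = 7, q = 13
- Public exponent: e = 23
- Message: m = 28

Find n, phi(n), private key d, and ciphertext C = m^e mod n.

Step 1: n = 7 * 13 = 91.
Step 2: phi(n) = (7-1)(13-1) = 6 * 12 = 72.
Step 3: Find d = 23^(-1) mod 72 = 47.
  Verify: 23 * 47 = 1081 = 1 (mod 72).
Step 4: C = 28^23 mod 91 = 7.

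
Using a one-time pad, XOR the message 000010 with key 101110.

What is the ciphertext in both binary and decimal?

Step 1: Write out the XOR operation bit by bit:
  Message: 000010
  Key:     101110
  XOR:     101100
Step 2: Convert to decimal: 101100 = 44.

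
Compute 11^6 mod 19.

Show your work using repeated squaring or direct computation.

Step 1: Compute 11^6 mod 19 step by step, reducing modulo 19 at each step.
  11^1 mod 19 = 11
  11^2 mod 19 = (11 * 11) mod 19 = 7
  11^3 mod 19 = (7 * 11) mod 19 = 1
  11^4 mod 19 = (1 * 11) mod 19 = 11
  11^5 mod 19 = (11 * 11) mod 19 = 7
  11^6 mod 19 = (7 * 11) mod 19 = 1
Step 2: Result = 1.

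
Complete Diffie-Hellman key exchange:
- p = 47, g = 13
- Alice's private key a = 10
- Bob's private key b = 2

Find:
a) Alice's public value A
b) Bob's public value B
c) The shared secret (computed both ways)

Step 1: A = g^a mod p = 13^10 mod 47 = 2.
Step 2: B = g^b mod p = 13^2 mod 47 = 28.
Step 3: Alice computes s = B^a mod p = 28^10 mod 47 = 4.
Step 4: Bob computes s = A^b mod p = 2^2 mod 47 = 4.
Both sides agree: shared secret = 4.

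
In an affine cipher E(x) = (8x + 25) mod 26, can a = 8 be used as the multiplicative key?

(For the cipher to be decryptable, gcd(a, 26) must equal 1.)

Step 1: Compute gcd(8, 26).
Step 2: gcd(8, 26) = 2.
Since gcd = 2 != 1, 8 shares a common factor with 26, so it cannot be used.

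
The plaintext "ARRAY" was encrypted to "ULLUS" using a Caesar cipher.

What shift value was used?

Step 1: Compare first letters: A (position 0) -> U (position 20).
Step 2: Shift = (20 - 0) mod 26 = 20.
The shift value is 20.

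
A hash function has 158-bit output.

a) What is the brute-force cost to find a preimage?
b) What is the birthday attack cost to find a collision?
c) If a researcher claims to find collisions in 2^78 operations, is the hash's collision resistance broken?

Step 1: Preimage resistance requires brute-force of 2^158 operations.
Step 2: Collision resistance (birthday bound) = 2^(158/2) = 2^79.
Step 3: The claimed attack costs 2^78 operations.
Step 4: Since 2^78 < 2^79, the claimed attack beats the generic birthday bound, so collision resistance is broken.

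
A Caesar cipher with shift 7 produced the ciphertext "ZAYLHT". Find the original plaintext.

Step 1: Reverse the shift by subtracting 7 from each letter position.
  Z (position 25) -> position (25-7) mod 26 = 18 -> S
  A (position 0) -> position (0-7) mod 26 = 19 -> T
  Y (position 24) -> position (24-7) mod 26 = 17 -> R
  L (position 11) -> position (11-7) mod 26 = 4 -> E
  H (position 7) -> position (7-7) mod 26 = 0 -> A
  T (position 19) -> position (19-7) mod 26 = 12 -> M
Decrypted message: STREAM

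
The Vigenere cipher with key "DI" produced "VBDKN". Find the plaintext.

Step 1: Extend key: DIDID
Step 2: Decrypt each letter (c - k) mod 26:
  V(21) - D(3) = (21-3) mod 26 = 18 = S
  B(1) - I(8) = (1-8) mod 26 = 19 = T
  D(3) - D(3) = (3-3) mod 26 = 0 = A
  K(10) - I(8) = (10-8) mod 26 = 2 = C
  N(13) - D(3) = (13-3) mod 26 = 10 = K
Plaintext: STACK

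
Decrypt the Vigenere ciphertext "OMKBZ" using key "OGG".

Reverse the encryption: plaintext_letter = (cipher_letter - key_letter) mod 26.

Step 1: Extend key: OGGOG
Step 2: Decrypt each letter (c - k) mod 26:
  O(14) - O(14) = (14-14) mod 26 = 0 = A
  M(12) - G(6) = (12-6) mod 26 = 6 = G
  K(10) - G(6) = (10-6) mod 26 = 4 = E
  B(1) - O(14) = (1-14) mod 26 = 13 = N
  Z(25) - G(6) = (25-6) mod 26 = 19 = T
Plaintext: AGENT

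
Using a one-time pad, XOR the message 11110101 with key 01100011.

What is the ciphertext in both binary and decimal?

Step 1: Write out the XOR operation bit by bit:
  Message: 11110101
  Key:     01100011
  XOR:     10010110
Step 2: Convert to decimal: 10010110 = 150.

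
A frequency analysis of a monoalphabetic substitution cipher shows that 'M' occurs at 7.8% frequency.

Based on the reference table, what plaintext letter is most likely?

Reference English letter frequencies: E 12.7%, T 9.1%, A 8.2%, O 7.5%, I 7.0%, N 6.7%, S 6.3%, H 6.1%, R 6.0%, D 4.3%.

Step 1: The observed frequency is 7.8%.
Step 2: Compare with English frequencies:
  E: 12.7% (difference: 4.9%)
  T: 9.1% (difference: 1.3%)
  A: 8.2% (difference: 0.4%)
  O: 7.5% (difference: 0.3%) <-- closest
  I: 7.0% (difference: 0.8%)
  N: 6.7% (difference: 1.1%)
  S: 6.3% (difference: 1.5%)
  H: 6.1% (difference: 1.7%)
  R: 6.0% (difference: 1.8%)
  D: 4.3% (difference: 3.5%)
Step 3: 'M' most likely represents 'O' (frequency 7.5%).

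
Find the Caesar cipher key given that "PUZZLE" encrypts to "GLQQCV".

Step 1: Compare first letters: P (position 15) -> G (position 6).
Step 2: Shift = (6 - 15) mod 26 = 17.
The shift value is 17.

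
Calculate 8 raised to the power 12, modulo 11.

Step 1: Compute 8^12 mod 11 step by step, reducing modulo 11 at each step.
  8^1 mod 11 = 8
  8^2 mod 11 = (8 * 8) mod 11 = 9
  8^3 mod 11 = (9 * 8) mod 11 = 6
  8^4 mod 11 = (6 * 8) mod 11 = 4
  8^5 mod 11 = (4 * 8) mod 11 = 10
  8^6 mod 11 = (10 * 8) mod 11 = 3
  8^7 mod 11 = (3 * 8) mod 11 = 2
  8^8 mod 11 = (2 * 8) mod 11 = 5
  8^9 mod 11 = (5 * 8) mod 11 = 7
  8^10 mod 11 = (7 * 8) mod 11 = 1
  8^11 mod 11 = (1 * 8) mod 11 = 8
  8^12 mod 11 = (8 * 8) mod 11 = 9
Step 2: Result = 9.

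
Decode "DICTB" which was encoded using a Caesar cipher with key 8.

Step 1: Reverse the shift by subtracting 8 from each letter position.
  D (position 3) -> position (3-8) mod 26 = 21 -> V
  I (position 8) -> position (8-8) mod 26 = 0 -> A
  C (position 2) -> position (2-8) mod 26 = 20 -> U
  T (position 19) -> position (19-8) mod 26 = 11 -> L
  B (position 1) -> position (1-8) mod 26 = 19 -> T
Decrypted message: VAULT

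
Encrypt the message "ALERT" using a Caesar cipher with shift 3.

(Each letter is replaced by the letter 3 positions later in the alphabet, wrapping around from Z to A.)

Step 1: For each letter, shift forward by 3 positions (mod 26).
  A (position 0) -> position (0+3) mod 26 = 3 -> D
  L (position 11) -> position (11+3) mod 26 = 14 -> O
  E (position 4) -> position (4+3) mod 26 = 7 -> H
  R (position 17) -> position (17+3) mod 26 = 20 -> U
  T (position 19) -> position (19+3) mod 26 = 22 -> W
Result: DOHUW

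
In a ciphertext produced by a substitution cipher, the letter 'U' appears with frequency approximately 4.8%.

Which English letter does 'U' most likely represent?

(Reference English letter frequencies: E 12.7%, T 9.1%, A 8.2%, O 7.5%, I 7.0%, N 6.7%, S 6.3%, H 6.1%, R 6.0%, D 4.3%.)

Step 1: The observed frequency is 4.8%.
Step 2: Compare with English frequencies:
  E: 12.7% (difference: 7.9%)
  T: 9.1% (difference: 4.3%)
  A: 8.2% (difference: 3.4%)
  O: 7.5% (difference: 2.7%)
  I: 7.0% (difference: 2.2%)
  N: 6.7% (difference: 1.9%)
  S: 6.3% (difference: 1.5%)
  H: 6.1% (difference: 1.3%)
  R: 6.0% (difference: 1.2%)
  D: 4.3% (difference: 0.5%) <-- closest
Step 3: 'U' most likely represents 'D' (frequency 4.3%).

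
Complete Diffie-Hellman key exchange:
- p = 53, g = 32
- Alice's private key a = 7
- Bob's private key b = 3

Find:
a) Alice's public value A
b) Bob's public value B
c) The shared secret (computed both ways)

Step 1: A = g^a mod p = 32^7 mod 53 = 18.
Step 2: B = g^b mod p = 32^3 mod 53 = 14.
Step 3: Alice computes s = B^a mod p = 14^7 mod 53 = 2.
Step 4: Bob computes s = A^b mod p = 18^3 mod 53 = 2.
Both sides agree: shared secret = 2.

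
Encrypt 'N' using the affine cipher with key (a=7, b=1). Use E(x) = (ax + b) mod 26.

Step 1: Convert 'N' to number: x = 13.
Step 2: E(13) = (7 * 13 + 1) mod 26 = 92 mod 26 = 14.
Step 3: Convert 14 back to letter: O.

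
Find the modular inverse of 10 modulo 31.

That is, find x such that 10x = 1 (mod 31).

Step 1: We need x such that 10 * x = 1 (mod 31).
Step 2: Using the extended Euclidean algorithm or trial:
  10 * 28 = 280 = 9 * 31 + 1.
Step 3: Since 280 mod 31 = 1, the inverse is x = 28.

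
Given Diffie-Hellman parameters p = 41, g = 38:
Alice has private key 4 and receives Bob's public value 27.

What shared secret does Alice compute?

Step 1: s = B^a mod p = 27^4 mod 41.
  27^1 mod 41 = 27
  27^2 mod 41 = (27 * 27) mod 41 = 32
  27^3 mod 41 = (32 * 27) mod 41 = 3
  27^4 mod 41 = (3 * 27) mod 41 = 40
Result: shared secret = 40.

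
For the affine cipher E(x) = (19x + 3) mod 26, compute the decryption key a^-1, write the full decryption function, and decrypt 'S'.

Step 1: Find a^-1, the modular inverse of 19 mod 26.
Step 2: We need 19 * a^-1 = 1 (mod 26).
Step 3: 19 * 11 = 209 = 8 * 26 + 1, so a^-1 = 11.
Step 4: D(y) = 11(y - 3) mod 26.
Step 5: Apply to 'S' (y = 18): D(18) = 11 * (18 - 3) mod 26 = 11 * 15 mod 26 = 9 -> 'J'.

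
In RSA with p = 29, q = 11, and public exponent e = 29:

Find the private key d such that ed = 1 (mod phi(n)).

Step 1: n = 29 * 11 = 319.
Step 2: phi(n) = 28 * 10 = 280.
Step 3: Find d such that 29 * d = 1 (mod 280).
Step 4: d = 29^(-1) mod 280 = 29.
Verification: 29 * 29 = 841 = 3 * 280 + 1.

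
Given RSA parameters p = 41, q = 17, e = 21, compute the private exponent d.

Step 1: n = 41 * 17 = 697.
Step 2: phi(n) = 40 * 16 = 640.
Step 3: Find d such that 21 * d = 1 (mod 640).
Step 4: d = 21^(-1) mod 640 = 61.
Verification: 21 * 61 = 1281 = 2 * 640 + 1.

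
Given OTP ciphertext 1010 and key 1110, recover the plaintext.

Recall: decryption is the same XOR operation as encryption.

Step 1: XOR ciphertext with key:
  Ciphertext: 1010
  Key:        1110
  XOR:        0100
Step 2: Plaintext = 0100 = 4 in decimal.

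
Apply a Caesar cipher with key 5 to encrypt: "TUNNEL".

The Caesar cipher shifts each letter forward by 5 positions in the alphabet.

Step 1: For each letter, shift forward by 5 positions (mod 26).
  T (position 19) -> position (19+5) mod 26 = 24 -> Y
  U (position 20) -> position (20+5) mod 26 = 25 -> Z
  N (position 13) -> position (13+5) mod 26 = 18 -> S
  N (position 13) -> position (13+5) mod 26 = 18 -> S
  E (position 4) -> position (4+5) mod 26 = 9 -> J
  L (position 11) -> position (11+5) mod 26 = 16 -> Q
Result: YZSSJQ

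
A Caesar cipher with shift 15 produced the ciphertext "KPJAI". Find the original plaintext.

Step 1: Reverse the shift by subtracting 15 from each letter position.
  K (position 10) -> position (10-15) mod 26 = 21 -> V
  P (position 15) -> position (15-15) mod 26 = 0 -> A
  J (position 9) -> position (9-15) mod 26 = 20 -> U
  A (position 0) -> position (0-15) mod 26 = 11 -> L
  I (position 8) -> position (8-15) mod 26 = 19 -> T
Decrypted message: VAULT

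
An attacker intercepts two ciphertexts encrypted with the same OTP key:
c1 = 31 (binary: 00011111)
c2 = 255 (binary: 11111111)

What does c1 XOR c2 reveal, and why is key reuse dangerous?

Step 1: c1 XOR c2 = (m1 XOR k) XOR (m2 XOR k).
Step 2: By XOR associativity/commutativity: = m1 XOR m2 XOR k XOR k = m1 XOR m2.
Step 3: 00011111 XOR 11111111 = 11100000 = 224.
Step 4: The key cancels out! An attacker learns m1 XOR m2 = 224, revealing the relationship between plaintexts.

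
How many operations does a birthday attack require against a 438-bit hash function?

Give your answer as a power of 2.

Step 1: The birthday paradox gives collision probability ~50% after sqrt(2^n) = 2^(n/2) hashes.
Step 2: For 438-bit output: 2^(438/2) = 2^219.
Step 3: Approximately 2^219 hash computations needed.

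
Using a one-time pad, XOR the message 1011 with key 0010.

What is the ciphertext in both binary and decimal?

Step 1: Write out the XOR operation bit by bit:
  Message: 1011
  Key:     0010
  XOR:     1001
Step 2: Convert to decimal: 1001 = 9.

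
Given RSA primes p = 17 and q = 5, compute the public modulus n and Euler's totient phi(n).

Step 1: n = p * q = 17 * 5 = 85.
Step 2: phi(n) = (p-1)(q-1) = 16 * 4 = 64.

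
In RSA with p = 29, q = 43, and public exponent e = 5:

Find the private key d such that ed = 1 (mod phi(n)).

Step 1: n = 29 * 43 = 1247.
Step 2: phi(n) = 28 * 42 = 1176.
Step 3: Find d such that 5 * d = 1 (mod 1176).
Step 4: d = 5^(-1) mod 1176 = 941.
Verification: 5 * 941 = 4705 = 4 * 1176 + 1.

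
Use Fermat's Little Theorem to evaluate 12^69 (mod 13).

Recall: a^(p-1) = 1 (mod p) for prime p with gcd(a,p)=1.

Step 1: Since 13 is prime, by Fermat's Little Theorem: 12^12 = 1 (mod 13).
Step 2: Reduce exponent: 69 mod 12 = 9.
Step 3: So 12^69 = 12^9 (mod 13).
Step 4: 12^9 mod 13 = 12.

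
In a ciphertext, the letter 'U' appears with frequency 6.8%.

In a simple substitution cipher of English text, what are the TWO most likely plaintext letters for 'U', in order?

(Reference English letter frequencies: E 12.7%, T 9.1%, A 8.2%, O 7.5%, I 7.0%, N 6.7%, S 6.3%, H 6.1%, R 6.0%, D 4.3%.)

Step 1: Observed frequency of 'U' is 6.8%.
Step 2: Compute distances to each reference frequency and sort:
  N (6.7%): difference = 0.1% <-- BEST
  I (7.0%): difference = 0.2% <-- RUNNER-UP
  S (6.3%): difference = 0.5%
  O (7.5%): difference = 0.7%
  H (6.1%): difference = 0.7%
Step 3: Most likely is 'N' (6.7%, diff 0.1%); second most likely is 'I' (7.0%, diff 0.2%).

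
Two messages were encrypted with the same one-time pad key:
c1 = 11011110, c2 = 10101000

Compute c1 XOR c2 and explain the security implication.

Step 1: c1 XOR c2 = (m1 XOR k) XOR (m2 XOR k).
Step 2: By XOR associativity/commutativity: = m1 XOR m2 XOR k XOR k = m1 XOR m2.
Step 3: 11011110 XOR 10101000 = 01110110 = 118.
Step 4: The key cancels out! An attacker learns m1 XOR m2 = 118, revealing the relationship between plaintexts.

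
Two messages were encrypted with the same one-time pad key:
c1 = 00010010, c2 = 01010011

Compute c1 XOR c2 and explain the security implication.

Step 1: c1 XOR c2 = (m1 XOR k) XOR (m2 XOR k).
Step 2: By XOR associativity/commutativity: = m1 XOR m2 XOR k XOR k = m1 XOR m2.
Step 3: 00010010 XOR 01010011 = 01000001 = 65.
Step 4: The key cancels out! An attacker learns m1 XOR m2 = 65, revealing the relationship between plaintexts.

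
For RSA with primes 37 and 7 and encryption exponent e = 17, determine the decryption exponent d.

Step 1: n = 37 * 7 = 259.
Step 2: phi(n) = 36 * 6 = 216.
Step 3: Find d such that 17 * d = 1 (mod 216).
Step 4: d = 17^(-1) mod 216 = 89.
Verification: 17 * 89 = 1513 = 7 * 216 + 1.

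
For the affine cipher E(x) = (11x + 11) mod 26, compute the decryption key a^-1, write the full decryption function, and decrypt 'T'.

Step 1: Find a^-1, the modular inverse of 11 mod 26.
Step 2: We need 11 * a^-1 = 1 (mod 26).
Step 3: 11 * 19 = 209 = 8 * 26 + 1, so a^-1 = 19.
Step 4: D(y) = 19(y - 11) mod 26.
Step 5: Apply to 'T' (y = 19): D(19) = 19 * (19 - 11) mod 26 = 19 * 8 mod 26 = 22 -> 'W'.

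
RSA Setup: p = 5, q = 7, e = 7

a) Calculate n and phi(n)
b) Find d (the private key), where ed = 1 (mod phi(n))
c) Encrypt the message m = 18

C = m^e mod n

Step 1: n = 5 * 7 = 35.
Step 2: phi(n) = (5-1)(7-1) = 4 * 6 = 24.
Step 3: Find d = 7^(-1) mod 24 = 7.
  Verify: 7 * 7 = 49 = 1 (mod 24).
Step 4: C = 18^7 mod 35 = 32.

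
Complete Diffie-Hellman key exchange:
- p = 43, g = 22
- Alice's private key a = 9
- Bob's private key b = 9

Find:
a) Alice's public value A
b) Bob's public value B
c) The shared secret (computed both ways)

Step 1: A = g^a mod p = 22^9 mod 43 = 32.
Step 2: B = g^b mod p = 22^9 mod 43 = 32.
Step 3: Alice computes s = B^a mod p = 32^9 mod 43 = 8.
Step 4: Bob computes s = A^b mod p = 32^9 mod 43 = 8.
Both sides agree: shared secret = 8.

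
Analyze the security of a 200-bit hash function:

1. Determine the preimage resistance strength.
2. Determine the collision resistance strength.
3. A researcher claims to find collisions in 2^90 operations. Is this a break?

Step 1: Preimage resistance requires brute-force of 2^200 operations.
Step 2: Collision resistance (birthday bound) = 2^(200/2) = 2^100.
Step 3: The claimed attack costs 2^90 operations.
Step 4: Since 2^90 < 2^100, the claimed attack beats the generic birthday bound, so collision resistance is broken.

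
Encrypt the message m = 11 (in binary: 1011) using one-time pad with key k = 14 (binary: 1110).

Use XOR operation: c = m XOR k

Step 1: Write out the XOR operation bit by bit:
  Message: 1011
  Key:     1110
  XOR:     0101
Step 2: Convert to decimal: 0101 = 5.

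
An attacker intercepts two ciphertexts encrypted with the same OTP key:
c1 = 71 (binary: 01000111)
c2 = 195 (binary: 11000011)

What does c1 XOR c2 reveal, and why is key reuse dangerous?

Step 1: c1 XOR c2 = (m1 XOR k) XOR (m2 XOR k).
Step 2: By XOR associativity/commutativity: = m1 XOR m2 XOR k XOR k = m1 XOR m2.
Step 3: 01000111 XOR 11000011 = 10000100 = 132.
Step 4: The key cancels out! An attacker learns m1 XOR m2 = 132, revealing the relationship between plaintexts.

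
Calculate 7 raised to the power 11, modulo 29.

Step 1: Compute 7^11 mod 29 step by step, reducing modulo 29 at each step.
  7^1 mod 29 = 7
  7^2 mod 29 = (7 * 7) mod 29 = 20
  7^3 mod 29 = (20 * 7) mod 29 = 24
  7^4 mod 29 = (24 * 7) mod 29 = 23
  7^5 mod 29 = (23 * 7) mod 29 = 16
  7^6 mod 29 = (16 * 7) mod 29 = 25
  7^7 mod 29 = (25 * 7) mod 29 = 1
  7^8 mod 29 = (1 * 7) mod 29 = 7
  7^9 mod 29 = (7 * 7) mod 29 = 20
  7^10 mod 29 = (20 * 7) mod 29 = 24
  7^11 mod 29 = (24 * 7) mod 29 = 23
Step 2: Result = 23.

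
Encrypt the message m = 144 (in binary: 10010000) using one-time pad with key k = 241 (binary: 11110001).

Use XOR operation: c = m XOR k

Step 1: Write out the XOR operation bit by bit:
  Message: 10010000
  Key:     11110001
  XOR:     01100001
Step 2: Convert to decimal: 01100001 = 97.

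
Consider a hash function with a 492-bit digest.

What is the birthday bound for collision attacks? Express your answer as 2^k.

Step 1: The birthday paradox gives collision probability ~50% after sqrt(2^n) = 2^(n/2) hashes.
Step 2: For 492-bit output: 2^(492/2) = 2^246.
Step 3: Approximately 2^246 hash computations needed.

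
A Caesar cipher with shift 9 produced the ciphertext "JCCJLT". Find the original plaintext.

Step 1: Reverse the shift by subtracting 9 from each letter position.
  J (position 9) -> position (9-9) mod 26 = 0 -> A
  C (position 2) -> position (2-9) mod 26 = 19 -> T
  C (position 2) -> position (2-9) mod 26 = 19 -> T
  J (position 9) -> position (9-9) mod 26 = 0 -> A
  L (position 11) -> position (11-9) mod 26 = 2 -> C
  T (position 19) -> position (19-9) mod 26 = 10 -> K
Decrypted message: ATTACK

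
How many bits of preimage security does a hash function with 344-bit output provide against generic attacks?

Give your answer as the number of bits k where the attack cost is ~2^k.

Step 1: The hash has a 344-bit output.
Step 2: Preimage resistance means: given a digest h(x), it should be infeasible to find any input that hashes to it.
With a 344-bit output there are 2^344 possible digests, so a generic brute-force preimage search costs about 2^344 evaluations.
Step 3: Security level = 344 bits.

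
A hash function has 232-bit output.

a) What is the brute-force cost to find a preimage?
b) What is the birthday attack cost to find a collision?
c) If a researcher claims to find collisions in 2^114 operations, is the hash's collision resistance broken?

Step 1: Preimage resistance requires brute-force of 2^232 operations.
Step 2: Collision resistance (birthday bound) = 2^(232/2) = 2^116.
Step 3: The claimed attack costs 2^114 operations.
Step 4: Since 2^114 < 2^116, the claimed attack beats the generic birthday bound, so collision resistance is broken.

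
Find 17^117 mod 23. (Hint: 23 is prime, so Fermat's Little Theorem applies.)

Step 1: Since 23 is prime, by Fermat's Little Theorem: 17^22 = 1 (mod 23).
Step 2: Reduce exponent: 117 mod 22 = 7.
Step 3: So 17^117 = 17^7 (mod 23).
Step 4: 17^7 mod 23 = 20.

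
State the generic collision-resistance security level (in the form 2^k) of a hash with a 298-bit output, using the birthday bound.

Step 1: The birthday paradox gives collision probability ~50% after sqrt(2^n) = 2^(n/2) hashes.
Step 2: For 298-bit output: 2^(298/2) = 2^149.
Step 3: Approximately 2^149 hash computations needed.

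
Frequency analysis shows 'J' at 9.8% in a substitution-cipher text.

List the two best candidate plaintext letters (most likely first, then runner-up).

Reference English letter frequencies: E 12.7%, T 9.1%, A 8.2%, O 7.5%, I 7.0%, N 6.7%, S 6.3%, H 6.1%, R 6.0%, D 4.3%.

Step 1: Observed frequency of 'J' is 9.8%.
Step 2: Compute distances to each reference frequency and sort:
  T (9.1%): difference = 0.7% <-- BEST
  A (8.2%): difference = 1.6% <-- RUNNER-UP
  O (7.5%): difference = 2.3%
  I (7.0%): difference = 2.8%
  E (12.7%): difference = 2.9%
Step 3: Most likely is 'T' (9.1%, diff 0.7%); second most likely is 'A' (8.2%, diff 1.6%).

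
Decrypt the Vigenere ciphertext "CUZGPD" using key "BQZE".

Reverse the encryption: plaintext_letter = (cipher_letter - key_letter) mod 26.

Step 1: Extend key: BQZEBQ
Step 2: Decrypt each letter (c - k) mod 26:
  C(2) - B(1) = (2-1) mod 26 = 1 = B
  U(20) - Q(16) = (20-16) mod 26 = 4 = E
  Z(25) - Z(25) = (25-25) mod 26 = 0 = A
  G(6) - E(4) = (6-4) mod 26 = 2 = C
  P(15) - B(1) = (15-1) mod 26 = 14 = O
  D(3) - Q(16) = (3-16) mod 26 = 13 = N
Plaintext: BEACON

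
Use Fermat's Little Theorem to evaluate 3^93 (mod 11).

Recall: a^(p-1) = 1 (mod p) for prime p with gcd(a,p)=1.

Step 1: Since 11 is prime, by Fermat's Little Theorem: 3^10 = 1 (mod 11).
Step 2: Reduce exponent: 93 mod 10 = 3.
Step 3: So 3^93 = 3^3 (mod 11).
Step 4: 3^3 mod 11 = 5.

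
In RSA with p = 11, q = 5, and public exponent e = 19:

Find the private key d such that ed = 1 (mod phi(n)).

Step 1: n = 11 * 5 = 55.
Step 2: phi(n) = 10 * 4 = 40.
Step 3: Find d such that 19 * d = 1 (mod 40).
Step 4: d = 19^(-1) mod 40 = 19.
Verification: 19 * 19 = 361 = 9 * 40 + 1.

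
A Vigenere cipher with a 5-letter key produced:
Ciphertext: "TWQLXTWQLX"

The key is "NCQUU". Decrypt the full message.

Step 1: Key 'NCQUU' has length 5. Extended key: NCQUUNCQUU
Step 2: Decrypt each position:
  T(19) - N(13) = 6 = G
  W(22) - C(2) = 20 = U
  Q(16) - Q(16) = 0 = A
  L(11) - U(20) = 17 = R
  X(23) - U(20) = 3 = D
  T(19) - N(13) = 6 = G
  W(22) - C(2) = 20 = U
  Q(16) - Q(16) = 0 = A
  L(11) - U(20) = 17 = R
  X(23) - U(20) = 3 = D
Plaintext: GUARDGUARD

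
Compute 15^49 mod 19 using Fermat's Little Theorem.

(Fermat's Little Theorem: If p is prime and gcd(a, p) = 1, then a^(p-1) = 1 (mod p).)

Step 1: Since 19 is prime, by Fermat's Little Theorem: 15^18 = 1 (mod 19).
Step 2: Reduce exponent: 49 mod 18 = 13.
Step 3: So 15^49 = 15^13 (mod 19).
Step 4: 15^13 mod 19 = 10.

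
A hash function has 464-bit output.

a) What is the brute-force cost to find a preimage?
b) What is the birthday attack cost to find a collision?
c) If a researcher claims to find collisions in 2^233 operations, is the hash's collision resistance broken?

Step 1: Preimage resistance requires brute-force of 2^464 operations.
Step 2: Collision resistance (birthday bound) = 2^(464/2) = 2^232.
Step 3: The claimed attack costs 2^233 operations.
Step 4: Since 2^233 >= 2^232, the claimed attack is no faster than the generic birthday attack, so this does not break collision resistance.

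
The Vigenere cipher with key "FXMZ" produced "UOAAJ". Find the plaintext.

Step 1: Extend key: FXMZF
Step 2: Decrypt each letter (c - k) mod 26:
  U(20) - F(5) = (20-5) mod 26 = 15 = P
  O(14) - X(23) = (14-23) mod 26 = 17 = R
  A(0) - M(12) = (0-12) mod 26 = 14 = O
  A(0) - Z(25) = (0-25) mod 26 = 1 = B
  J(9) - F(5) = (9-5) mod 26 = 4 = E
Plaintext: PROBE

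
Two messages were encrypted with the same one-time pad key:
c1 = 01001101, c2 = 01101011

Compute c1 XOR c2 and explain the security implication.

Step 1: c1 XOR c2 = (m1 XOR k) XOR (m2 XOR k).
Step 2: By XOR associativity/commutativity: = m1 XOR m2 XOR k XOR k = m1 XOR m2.
Step 3: 01001101 XOR 01101011 = 00100110 = 38.
Step 4: The key cancels out! An attacker learns m1 XOR m2 = 38, revealing the relationship between plaintexts.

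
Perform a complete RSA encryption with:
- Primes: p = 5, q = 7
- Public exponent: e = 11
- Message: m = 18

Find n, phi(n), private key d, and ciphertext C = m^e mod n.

Step 1: n = 5 * 7 = 35.
Step 2: phi(n) = (5-1)(7-1) = 4 * 6 = 24.
Step 3: Find d = 11^(-1) mod 24 = 11.
  Verify: 11 * 11 = 121 = 1 (mod 24).
Step 4: C = 18^11 mod 35 = 2.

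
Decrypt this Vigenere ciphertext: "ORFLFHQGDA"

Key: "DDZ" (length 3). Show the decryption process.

Step 1: Key 'DDZ' has length 3. Extended key: DDZDDZDDZD
Step 2: Decrypt each position:
  O(14) - D(3) = 11 = L
  R(17) - D(3) = 14 = O
  F(5) - Z(25) = 6 = G
  L(11) - D(3) = 8 = I
  F(5) - D(3) = 2 = C
  H(7) - Z(25) = 8 = I
  Q(16) - D(3) = 13 = N
  G(6) - D(3) = 3 = D
  D(3) - Z(25) = 4 = E
  A(0) - D(3) = 23 = X
Plaintext: LOGICINDEX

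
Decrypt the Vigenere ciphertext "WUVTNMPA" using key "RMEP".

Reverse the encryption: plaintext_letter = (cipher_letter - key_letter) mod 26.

Step 1: Extend key: RMEPRMEP
Step 2: Decrypt each letter (c - k) mod 26:
  W(22) - R(17) = (22-17) mod 26 = 5 = F
  U(20) - M(12) = (20-12) mod 26 = 8 = I
  V(21) - E(4) = (21-4) mod 26 = 17 = R
  T(19) - P(15) = (19-15) mod 26 = 4 = E
  N(13) - R(17) = (13-17) mod 26 = 22 = W
  M(12) - M(12) = (12-12) mod 26 = 0 = A
  P(15) - E(4) = (15-4) mod 26 = 11 = L
  A(0) - P(15) = (0-15) mod 26 = 11 = L
Plaintext: FIREWALL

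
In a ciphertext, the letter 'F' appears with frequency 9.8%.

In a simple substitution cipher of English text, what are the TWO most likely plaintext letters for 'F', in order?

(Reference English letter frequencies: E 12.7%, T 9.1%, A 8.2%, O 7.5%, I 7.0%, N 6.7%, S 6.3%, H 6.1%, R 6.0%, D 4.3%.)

Step 1: Observed frequency of 'F' is 9.8%.
Step 2: Compute distances to each reference frequency and sort:
  T (9.1%): difference = 0.7% <-- BEST
  A (8.2%): difference = 1.6% <-- RUNNER-UP
  O (7.5%): difference = 2.3%
  I (7.0%): difference = 2.8%
  E (12.7%): difference = 2.9%
Step 3: Most likely is 'T' (9.1%, diff 0.7%); second most likely is 'A' (8.2%, diff 1.6%).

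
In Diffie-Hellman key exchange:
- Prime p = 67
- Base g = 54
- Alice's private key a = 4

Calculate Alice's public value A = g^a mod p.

Step 1: A = g^a mod p = 54^4 mod 67.
  54^1 mod 67 = 54
  54^2 mod 67 = (54 * 54) mod 67 = 35
  54^3 mod 67 = (35 * 54) mod 67 = 14
  54^4 mod 67 = (14 * 54) mod 67 = 19
Result: A = 19.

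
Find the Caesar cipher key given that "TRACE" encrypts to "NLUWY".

Step 1: Compare first letters: T (position 19) -> N (position 13).
Step 2: Shift = (13 - 19) mod 26 = 20.
The shift value is 20.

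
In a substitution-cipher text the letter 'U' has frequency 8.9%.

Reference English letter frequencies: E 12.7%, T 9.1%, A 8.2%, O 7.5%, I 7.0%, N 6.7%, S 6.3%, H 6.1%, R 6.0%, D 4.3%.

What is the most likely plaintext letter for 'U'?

Step 1: The observed frequency is 8.9%.
Step 2: Compare with English frequencies:
  E: 12.7% (difference: 3.8%)
  T: 9.1% (difference: 0.2%) <-- closest
  A: 8.2% (difference: 0.7%)
  O: 7.5% (difference: 1.4%)
  I: 7.0% (difference: 1.9%)
  N: 6.7% (difference: 2.2%)
  S: 6.3% (difference: 2.6%)
  H: 6.1% (difference: 2.8%)
  R: 6.0% (difference: 2.9%)
  D: 4.3% (difference: 4.6%)
Step 3: 'U' most likely represents 'T' (frequency 9.1%).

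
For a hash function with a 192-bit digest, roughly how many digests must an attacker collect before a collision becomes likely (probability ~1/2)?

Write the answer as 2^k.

Step 1: The birthday paradox gives collision probability ~50% after sqrt(2^n) = 2^(n/2) hashes.
Step 2: For 192-bit output: 2^(192/2) = 2^96.
Step 3: Approximately 2^96 hash computations needed.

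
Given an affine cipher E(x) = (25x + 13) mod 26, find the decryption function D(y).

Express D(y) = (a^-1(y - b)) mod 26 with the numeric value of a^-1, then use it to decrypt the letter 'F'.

Step 1: Find a^-1, the modular inverse of 25 mod 26.
Step 2: We need 25 * a^-1 = 1 (mod 26).
Step 3: 25 * 25 = 625 = 24 * 26 + 1, so a^-1 = 25.
Step 4: D(y) = 25(y - 13) mod 26.
Step 5: Apply to 'F' (y = 5): D(5) = 25 * (5 - 13) mod 26 = 25 * -8 mod 26 = 8 -> 'I'.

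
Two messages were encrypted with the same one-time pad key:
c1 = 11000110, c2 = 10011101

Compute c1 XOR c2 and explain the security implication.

Step 1: c1 XOR c2 = (m1 XOR k) XOR (m2 XOR k).
Step 2: By XOR associativity/commutativity: = m1 XOR m2 XOR k XOR k = m1 XOR m2.
Step 3: 11000110 XOR 10011101 = 01011011 = 91.
Step 4: The key cancels out! An attacker learns m1 XOR m2 = 91, revealing the relationship between plaintexts.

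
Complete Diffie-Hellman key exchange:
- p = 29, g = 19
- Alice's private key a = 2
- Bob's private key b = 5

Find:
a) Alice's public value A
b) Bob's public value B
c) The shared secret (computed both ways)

Step 1: A = g^a mod p = 19^2 mod 29 = 13.
Step 2: B = g^b mod p = 19^5 mod 29 = 21.
Step 3: Alice computes s = B^a mod p = 21^2 mod 29 = 6.
Step 4: Bob computes s = A^b mod p = 13^5 mod 29 = 6.
Both sides agree: shared secret = 6.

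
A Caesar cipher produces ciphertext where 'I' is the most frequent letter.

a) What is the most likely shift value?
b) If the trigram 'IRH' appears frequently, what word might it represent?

Step 1: In English, 'E' is the most frequent letter (12.7%).
Step 2: The most frequent ciphertext letter is 'I' (position 8).
Step 3: Shift = (8 - 4) mod 26 = 4.
Step 4: Decrypt 'IRH' by shifting back 4:
  I -> E
  R -> N
  H -> D
Step 5: 'IRH' decrypts to 'END'.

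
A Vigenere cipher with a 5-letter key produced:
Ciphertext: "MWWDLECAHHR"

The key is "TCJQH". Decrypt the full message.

Step 1: Key 'TCJQH' has length 5. Extended key: TCJQHTCJQHT
Step 2: Decrypt each position:
  M(12) - T(19) = 19 = T
  W(22) - C(2) = 20 = U
  W(22) - J(9) = 13 = N
  D(3) - Q(16) = 13 = N
  L(11) - H(7) = 4 = E
  E(4) - T(19) = 11 = L
  C(2) - C(2) = 0 = A
  A(0) - J(9) = 17 = R
  H(7) - Q(16) = 17 = R
  H(7) - H(7) = 0 = A
  R(17) - T(19) = 24 = Y
Plaintext: TUNNELARRAY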